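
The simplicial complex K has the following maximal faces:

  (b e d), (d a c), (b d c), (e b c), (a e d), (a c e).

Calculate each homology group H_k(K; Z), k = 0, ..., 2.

H_0 ≅ Z,  H_1 = 0,  H_2 ≅ Z.

Order the vertices as a < b < c < d < e. Listing each simplex with vertices in this order, K has dimension 2 with simplices:

  0-simplices (5): a, b, c, d, e
  1-simplices (9): ac, ad, ae, bc, bd, be, cd, ce, de
  2-simplices (6): acd, ace, ade, bcd, bce, bde

so the chain groups are C_0 ≅ Z^5, C_1 ≅ Z^9, C_2 ≅ Z^6.

∂_1: C_1 → C_0 is given by ∂[p,q] = [q] − [p].
The 5×9 boundary matrix has rank 4 and Smith normal form diag(1,1,1,1).

∂_2: C_2 → C_1 maps a triangle to the signed sum of its edges. For instance
  ∂bde = de − be + bd,
  ∂bce = ce − be + bc.
As a 9×6 matrix over Z this has rank 5, with invariant factors (1,1,1,1,1).

Computing H_k = (kernel of ∂_k) / (image of ∂_{k+1}):

  H_0: rank C_0 − rank ∂_1 = 5 − 4 = 1, and the invariant factors of ∂_1 are all 1, so H_0 = Z.
  H_1: rank ker ∂_1 − rank ∂_2 = (9 − 4) − 5 = 0, and the invariant factors of ∂_2 are all 1, so H_1 = 0.
  H_2: rank ker ∂_2 − rank ∂_3 = (6 − 5) − 0 = 1, and there is no ∂_3, so H_2 = Z.

As a check, the Euler characteristic is 5 − 9 + 6 = 2, which agrees with 1 − 0 + 1 = 2.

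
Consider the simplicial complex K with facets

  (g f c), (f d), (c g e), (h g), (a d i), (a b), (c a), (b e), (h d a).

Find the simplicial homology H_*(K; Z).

H_0 = Z,  H_1 = Z^3,  H_2 = 0.

We work with the vertex ordering a < b < c < d < e < f < g < h < i. The simplices of K, each written with vertices in increasing order, are:

  0-simplices (9): a, b, c, d, e, f, g, h, i
  1-simplices (15): ab, ac, ad, ah, ai, be, ce, cf, cg, df, dh, di, eg, fg, gh
  2-simplices (4): adh, adi, ceg, cfg

giving chain groups C_0 ≅ Z^9, C_1 ≅ Z^15, C_2 ≅ Z^4.

∂_1: C_1 → C_0 maps an edge to its endpoints' difference, ∂[p,q] = q − p. For instance
  ∂gh = h − g.
The 9×15 boundary matrix has rank 8 and Smith normal form diag(1,1,1,1,1,1,1,1).

The boundary map ∂_2: C_2 → C_1 acts by ∂[p,q,r] = [q,r] − [p,r] + [p,q]. For instance
  ∂adh = dh − ah + ad,
  ∂cfg = fg − cg + cf.
The resulting 15×4 matrix has rank 4, and its Smith normal form has invariant factors (1,1,1,1).

Reading off H_k = ker ∂_k / im ∂_{k+1}:

  H_0: rank C_0 − rank ∂_1 = 9 − 8 = 1, and the invariant factors of ∂_1 are all 1, so H_0 = Z.
  H_1: rank ker ∂_1 − rank ∂_2 = (15 − 8) − 4 = 3, and the invariant factors of ∂_2 are all 1, so H_1 = Z^3.
  H_2: rank ker ∂_2 − rank ∂_3 = (4 − 4) − 0 = 0, and there is no ∂_3, so H_2 = 0.

As a check, the Euler characteristic is 9 − 15 + 4 = -2, which agrees with 1 − 3 + 0 = -2.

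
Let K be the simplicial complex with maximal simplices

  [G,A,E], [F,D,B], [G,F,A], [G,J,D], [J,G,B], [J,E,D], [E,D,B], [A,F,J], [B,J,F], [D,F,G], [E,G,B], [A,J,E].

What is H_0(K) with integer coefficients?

H_0 = Z.

Order the vertices as A < B < D < E < F < G < J. Listing each simplex with vertices in this order, K has dimension 2 with simplices:

  0-simplices (7): A, B, D, E, F, G, J
  1-simplices (18): AE, AF, AG, AJ, BD, BE, BF, BG, BJ, DE, DF, DG, DJ, EG, EJ, FG, FJ, GJ
  2-simplices (12): AEG, AEJ, AFG, AFJ, BDE, BDF, BEG, BFJ, BGJ, DEJ, DFG, DGJ

so the chain groups are C_0 ≅ Z^7, C_1 ≅ Z^18, C_2 ≅ Z^12.

∂_1: C_1 → C_0 maps an edge to its endpoints' difference, ∂[p,q] = q − p.
This gives a 7×18 integer matrix of rank 6; reducing to Smith normal form yields diagonal entries (1,1,1,1,1,1).

Boundary ∂_2: C_2 → C_1 acts by ∂[p,q,r] = [q,r] − [p,r] + [p,q]. For instance
  ∂AFJ = FJ − AJ + AF,
  ∂DGJ = GJ − DJ + DG.
This gives a 18×12 integer matrix of rank 12; reducing to Smith normal form yields diagonal entries (1,1,1,1,1,1,1,1,1,1,1,2).

Now H_k = ker ∂_k / im ∂_{k+1}, so:

  H_0: rank C_0 − rank ∂_1 = 7 − 6 = 1, and the invariant factors of ∂_1 are all 1, so H_0 ≅ Z.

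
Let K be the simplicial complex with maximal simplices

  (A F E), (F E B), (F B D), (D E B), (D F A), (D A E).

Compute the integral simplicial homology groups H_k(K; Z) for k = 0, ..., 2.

Fix the vertex order A < B < D < E < F and write every simplex with vertices in increasing order. Then dim K = 2 and the simplices of K are:

  0-simplices (5): A, B, D, E, F
  1-simplices (9): AD, AE, AF, BD, BE, BF, DE, DF, EF
  2-simplices (6): ADE, ADF, AEF, BDE, BDF, BEF

Hence C_0 ≅ Z^5, C_1 ≅ Z^9, C_2 ≅ Z^6.

∂_1: C_1 → C_0 sends each edge [p,q] (with p < q) to q − p.
This gives a 5×9 integer matrix of rank 4; reducing to Smith normal form yields diagonal entries (1,1,1,1).

The boundary map ∂_2: C_2 → C_1 sends each 2-simplex [p,q,r] to [q,r] − [p,r] + [p,q]. For instance
  ∂ADF = DF − AF + AD,
  ∂AEF = EF − AF + AE.
The 9×6 boundary matrix has rank 5 and Smith normal form diag(1,1,1,1,1).

From H_k ≅ ker(∂_k) / im(∂_{k+1}) we obtain:

  H_0: rank C_0 − rank ∂_1 = 5 − 4 = 1, and the invariant factors of ∂_1 are all 1, so H_0 = Z.
  H_1: rank ker ∂_1 − rank ∂_2 = (9 − 4) − 5 = 0, and the invariant factors of ∂_2 are all 1, so H_1 = 0.
  H_2: rank ker ∂_2 − rank ∂_3 = (6 − 5) − 0 = 1, and there is no ∂_3, so H_2 = Z.

H_0 = Z,  H_1 = 0,  H_2 = Z.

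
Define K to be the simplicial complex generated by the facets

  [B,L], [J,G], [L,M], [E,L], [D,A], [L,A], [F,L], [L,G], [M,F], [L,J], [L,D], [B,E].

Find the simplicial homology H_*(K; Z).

H_0 = Z,  H_1 = Z^4.

Take the total order A < B < D < E < F < G < J < L < M on the vertex set. Then K (dimension 1) consists of the simplices:

  0-simplices (9): A, B, D, E, F, G, J, L, M
  1-simplices (12): AD, AL, BE, BL, DL, EL, FL, FM, GJ, GL, JL, LM

so the chain groups are C_0 ≅ Z^9, C_1 ≅ Z^12.

∂_1: C_1 → C_0 is given by ∂[p,q] = [q] − [p].
This gives a 9×12 integer matrix of rank 8; reducing to Smith normal form yields diagonal entries (1,1,1,1,1,1,1,1).

From H_k ≅ ker(∂_k) / im(∂_{k+1}) we obtain:

  H_0: rank C_0 − rank ∂_1 = 9 − 8 = 1, and the invariant factors of ∂_1 are all 1, so H_0 ≅ Z.
  H_1: rank ker ∂_1 − rank ∂_2 = (12 − 8) − 0 = 4, and there is no ∂_2, so H_1 ≅ Z^4.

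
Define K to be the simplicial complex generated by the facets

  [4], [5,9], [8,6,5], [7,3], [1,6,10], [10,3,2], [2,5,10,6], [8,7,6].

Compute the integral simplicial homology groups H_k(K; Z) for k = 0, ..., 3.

K has 10 vertices, 16 edges, 8 triangles, 1 3-simplex.
rank ∂_0 = 0, rank ∂_1 = 8 ⇒ b_0 = 10 − 0 − 8 = 2; all invariant factors of ∂_1 are 1 so no torsion. So H_0 ≅ Z^2.
rank ∂_1 = 8, rank ∂_2 = 7 ⇒ b_1 = 16 − 8 − 7 = 1; all invariant factors of ∂_2 are 1 so no torsion. So H_1 ≅ Z.
rank ∂_2 = 7, rank ∂_3 = 1 ⇒ b_2 = 8 − 7 − 1 = 0; all invariant factors of ∂_3 are 1 so no torsion. So H_2 ≅ 0.
rank ∂_3 = 1, rank ∂_4 = 0 ⇒ b_3 = 1 − 1 − 0 = 0. So H_3 ≅ 0.

H_0 = Z^2,  H_1 = Z,  H_2 = 0,  H_3 = 0.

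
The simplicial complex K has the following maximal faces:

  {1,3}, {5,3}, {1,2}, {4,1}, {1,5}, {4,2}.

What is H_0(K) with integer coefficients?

H_0 ≅ Z.

K has 5 vertices, 6 edges.
rank ∂_0 = 0, rank ∂_1 = 4 ⇒ b_0 = 5 − 0 − 4 = 1; all invariant factors of ∂_1 are 1 so no torsion. So H_0 = Z.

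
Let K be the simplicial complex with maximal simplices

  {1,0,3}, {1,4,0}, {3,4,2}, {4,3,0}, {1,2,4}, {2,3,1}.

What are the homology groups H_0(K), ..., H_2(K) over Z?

H_0 = Z,  H_1 = 0,  H_2 = Z.

We work with the vertex ordering 0 < 1 < 2 < 3 < 4. The simplices of K, each written with vertices in increasing order, are:

  0-simplices (5): [0], [1], [2], [3], [4]
  1-simplices (9): [0,1], [0,3], [0,4], [1,2], [1,3], [1,4], [2,3], [2,4], [3,4]
  2-simplices (6): [0,1,3], [0,1,4], [0,3,4], [1,2,3], [1,2,4], [2,3,4]

Hence C_0 ≅ Z^5, C_1 ≅ Z^9, C_2 ≅ Z^6.

∂_1: C_1 → C_0 is given by ∂[p,q] = [q] − [p].
As a 5×9 matrix over Z this has rank 4, with invariant factors (1,1,1,1).

Boundary ∂_2: C_2 → C_1 acts by ∂[p,q,r] = [q,r] − [p,r] + [p,q]. For instance
  ∂[0,1,4] = [1,4] − [0,4] + [0,1],
  ∂[1,2,3] = [2,3] − [1,3] + [1,2].
The 9×6 boundary matrix has rank 5 and Smith normal form diag(1,1,1,1,1).

Computing H_k = (kernel of ∂_k) / (image of ∂_{k+1}):

  H_0: rank C_0 − rank ∂_1 = 5 − 4 = 1, and the invariant factors of ∂_1 are all 1, so H_0 = Z.
  H_1: rank ker ∂_1 − rank ∂_2 = (9 − 4) − 5 = 0, and the invariant factors of ∂_2 are all 1, so H_1 = 0.
  H_2: rank ker ∂_2 − rank ∂_3 = (6 − 5) − 0 = 1, and there is no ∂_3, so H_2 = Z.

As a check, the Euler characteristic is 5 − 9 + 6 = 2, which agrees with 1 − 0 + 1 = 2.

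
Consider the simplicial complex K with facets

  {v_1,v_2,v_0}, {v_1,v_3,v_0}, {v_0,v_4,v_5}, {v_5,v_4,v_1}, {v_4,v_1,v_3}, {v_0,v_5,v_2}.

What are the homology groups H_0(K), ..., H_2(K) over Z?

K has 6 vertices, 12 edges, 6 triangles.
rank ∂_0 = 0, rank ∂_1 = 5 ⇒ b_0 = 6 − 0 − 5 = 1; all invariant factors of ∂_1 are 1 so no torsion. So H_0 = Z.
rank ∂_1 = 5, rank ∂_2 = 6 ⇒ b_1 = 12 − 5 − 6 = 1; all invariant factors of ∂_2 are 1 so no torsion. So H_1 = Z.
rank ∂_2 = 6, rank ∂_3 = 0 ⇒ b_2 = 6 − 6 − 0 = 0. So H_2 = 0.

H_0 = Z,  H_1 = Z,  H_2 = 0.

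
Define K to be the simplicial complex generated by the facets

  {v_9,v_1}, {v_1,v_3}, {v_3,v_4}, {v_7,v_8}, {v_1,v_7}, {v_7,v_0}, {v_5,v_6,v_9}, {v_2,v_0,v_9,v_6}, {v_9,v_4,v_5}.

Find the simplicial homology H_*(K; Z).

We work with the vertex ordering v_0 < v_1 < v_2 < v_3 < v_4 < v_5 < v_6 < v_7 < v_8 < v_9. The simplices of K, each written with vertices in increasing order, are:

  0-simplices (10): [v_0], [v_1], [v_2], [v_3], [v_4], [v_5], [v_6], [v_7], [v_8], [v_9]
  1-simplices (16): (16 of them)
  2-simplices (6): [v_0,v_2,v_6], [v_0,v_2,v_9], [v_0,v_6,v_9], [v_2,v_6,v_9], [v_4,v_5,v_9], [v_5,v_6,v_9]
  3-simplices (1): [v_0,v_2,v_6,v_9]

giving chain groups C_0 ≅ Z^10, C_1 ≅ Z^16, C_2 ≅ Z^6, C_3 ≅ Z^1.

Boundary ∂_1: C_1 → C_0 sends each edge [p,q] (with p < q) to q − p. For instance
  ∂[v_2,v_6] = [v_6] − [v_2].
The resulting 10×16 matrix has rank 9, and its Smith normal form has invariant factors (1,1,1,1,1,1,1,1,1).

Boundary ∂_2: C_2 → C_1 maps a triangle to the signed sum of its edges. For instance
  ∂[v_4,v_5,v_9] = [v_5,v_9] − [v_4,v_9] + [v_4,v_5],
  ∂[v_0,v_2,v_9] = [v_2,v_9] − [v_0,v_9] + [v_0,v_2].
The 16×6 boundary matrix has rank 5 and Smith normal form diag(1,1,1,1,1).

The boundary map ∂_3: C_3 → C_2 sends each 3-simplex σ to the alternating sum Σ_i (−1)^i (σ with its i-th vertex removed). For instance
  ∂[v_0,v_2,v_6,v_9] = [v_2,v_6,v_9] − [v_0,v_6,v_9] + [v_0,v_2,v_9] − [v_0,v_2,v_6].
The resulting 6×1 matrix has rank 1, and its Smith normal form has invariant factors (1).

From H_k ≅ ker(∂_k) / im(∂_{k+1}) we obtain:

  H_0: rank C_0 − rank ∂_1 = 10 − 9 = 1, and the invariant factors of ∂_1 are all 1, so H_0 ≅ Z.
  H_1: rank ker ∂_1 − rank ∂_2 = (16 − 9) − 5 = 2, and the invariant factors of ∂_2 are all 1, so H_1 ≅ Z^2.
  H_2: rank ker ∂_2 − rank ∂_3 = (6 − 5) − 1 = 0, and the invariant factors of ∂_3 are all 1, so H_2 ≅ 0.
  H_3: rank ker ∂_3 − rank ∂_4 = (1 − 1) − 0 = 0, and there is no ∂_4, so H_3 ≅ 0.

H_0 ≅ Z,  H_1 ≅ Z^2,  H_2 = 0,  H_3 = 0.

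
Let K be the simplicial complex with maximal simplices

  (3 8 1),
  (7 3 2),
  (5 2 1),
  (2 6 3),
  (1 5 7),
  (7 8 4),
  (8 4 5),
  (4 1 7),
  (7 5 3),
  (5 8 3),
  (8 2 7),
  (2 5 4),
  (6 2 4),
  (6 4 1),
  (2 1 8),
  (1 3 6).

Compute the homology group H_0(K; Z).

Order the vertices as 1 < 2 < 3 < 4 < 5 < 6 < 7 < 8. Listing each simplex with vertices in this order, K has dimension 2 with simplices:

  0-simplices (8): [1], [2], [3], [4], [5], [6], [7], [8]
  1-simplices (24): (24 of them)
  2-simplices (16): [1,2,5], [1,2,8], [1,3,6], [1,3,8], [1,4,6], [1,4,7], [1,5,7], [2,3,6], [2,3,7], [2,4,5], [2,4,6], [2,7,8], [3,5,7], [3,5,8], [4,5,8], [4,7,8]

Hence C_0 ≅ Z^8, C_1 ≅ Z^24, C_2 ≅ Z^16.

Boundary ∂_1: C_1 → C_0 is given by ∂[p,q] = [q] − [p].
As a 8×24 matrix over Z this has rank 7, with invariant factors (1,1,1,1,1,1,1).

Boundary ∂_2: C_2 → C_1 maps a triangle to the signed sum of its edges. For instance
  ∂[2,4,5] = [4,5] − [2,5] + [2,4],
  ∂[1,5,7] = [5,7] − [1,7] + [1,5].
This gives a 24×16 integer matrix of rank 15; reducing to Smith normal form yields diagonal entries (1,1,1,1,1,1,1,1,1,1,1,1,1,1,1).

Reading off H_k = ker ∂_k / im ∂_{k+1}:

  H_0: rank C_0 − rank ∂_1 = 8 − 7 = 1, and the invariant factors of ∂_1 are all 1, so H_0 ≅ Z.

H_0 = Z.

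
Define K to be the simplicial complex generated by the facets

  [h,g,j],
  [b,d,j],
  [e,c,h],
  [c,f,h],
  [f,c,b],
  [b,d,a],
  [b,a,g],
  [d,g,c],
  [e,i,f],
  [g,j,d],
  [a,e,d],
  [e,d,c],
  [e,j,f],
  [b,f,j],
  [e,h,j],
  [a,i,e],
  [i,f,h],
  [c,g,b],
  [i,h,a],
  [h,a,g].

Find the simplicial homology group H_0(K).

K has 10 vertices, 30 edges, 20 triangles.
rank ∂_0 = 0, rank ∂_1 = 9 ⇒ b_0 = 10 − 0 − 9 = 1; all invariant factors of ∂_1 are 1 so no torsion. So H_0 ≅ Z.

H_0 = Z.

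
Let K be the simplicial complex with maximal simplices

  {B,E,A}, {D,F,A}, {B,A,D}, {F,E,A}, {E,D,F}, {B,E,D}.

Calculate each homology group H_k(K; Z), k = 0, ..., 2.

Order the vertices as A < B < D < E < F. Listing each simplex with vertices in this order, K has dimension 2 with simplices:

  0-simplices (5): A, B, D, E, F
  1-simplices (9): AB, AD, AE, AF, BD, BE, DE, DF, EF
  2-simplices (6): ABD, ABE, ADF, AEF, BDE, DEF

giving chain groups C_0 ≅ Z^5, C_1 ≅ Z^9, C_2 ≅ Z^6.

Boundary ∂_1: C_1 → C_0 sends each edge [p,q] (with p < q) to q − p. For instance
  ∂DF = F − D.
This gives a 5×9 integer matrix of rank 4; reducing to Smith normal form yields diagonal entries (1,1,1,1).

Boundary ∂_2: C_2 → C_1 sends each 2-simplex [p,q,r] to [q,r] − [p,r] + [p,q]. For instance
  ∂AEF = EF − AF + AE,
  ∂ABE = BE − AE + AB.
As a 9×6 matrix over Z this has rank 5, with invariant factors (1,1,1,1,1).

From H_k ≅ ker(∂_k) / im(∂_{k+1}) we obtain:

  H_0: rank C_0 − rank ∂_1 = 5 − 4 = 1, and the invariant factors of ∂_1 are all 1, so H_0 = Z.
  H_1: rank ker ∂_1 − rank ∂_2 = (9 − 4) − 5 = 0, and the invariant factors of ∂_2 are all 1, so H_1 = 0.
  H_2: rank ker ∂_2 − rank ∂_3 = (6 − 5) − 0 = 1, and there is no ∂_3, so H_2 = Z.

As a check, the Euler characteristic is 5 − 9 + 6 = 2, which agrees with 1 − 0 + 1 = 2.

H_0 ≅ Z,  H_1 = 0,  H_2 ≅ Z.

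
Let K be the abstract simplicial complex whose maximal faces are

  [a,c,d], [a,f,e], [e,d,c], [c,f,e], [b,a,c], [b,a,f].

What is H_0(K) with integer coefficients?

H_0 ≅ Z.

Take the total order a < b < c < d < e < f on the vertex set. Then K (dimension 2) consists of the simplices:

  0-simplices (6): a, b, c, d, e, f
  1-simplices (12): ab, ac, ad, ae, af, bc, bf, cd, ce, cf, de, ef
  2-simplices (6): abc, abf, acd, aef, cde, cef

giving chain groups C_0 ≅ Z^6, C_1 ≅ Z^12, C_2 ≅ Z^6.

Boundary ∂_1: C_1 → C_0 sends each edge [p,q] (with p < q) to q − p. For instance
  ∂ef = f − e.
The 6×12 boundary matrix has rank 5 and Smith normal form diag(1,1,1,1,1).

∂_2: C_2 → C_1 sends each 2-simplex [p,q,r] to [q,r] − [p,r] + [p,q]. For instance
  ∂cde = de − ce + cd,
  ∂aef = ef − af + ae.
This gives a 12×6 integer matrix of rank 6; reducing to Smith normal form yields diagonal entries (1,1,1,1,1,1).

Computing H_k = (kernel of ∂_k) / (image of ∂_{k+1}):

  H_0: rank C_0 − rank ∂_1 = 6 − 5 = 1, and the invariant factors of ∂_1 are all 1, so H_0 = Z.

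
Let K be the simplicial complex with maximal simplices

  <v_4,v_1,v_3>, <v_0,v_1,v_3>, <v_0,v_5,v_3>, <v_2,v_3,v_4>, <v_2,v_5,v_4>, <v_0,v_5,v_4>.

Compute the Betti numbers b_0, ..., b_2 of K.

We work with the vertex ordering v_0 < v_1 < v_2 < v_3 < v_4 < v_5. The simplices of K, each written with vertices in increasing order, are:

  0-simplices (6): [v_0], [v_1], [v_2], [v_3], [v_4], [v_5]
  1-simplices (12): [v_0,v_1], [v_0,v_3], [v_0,v_4], [v_0,v_5], [v_1,v_3], [v_1,v_4], [v_2,v_3], [v_2,v_4], [v_2,v_5], [v_3,v_4], [v_3,v_5], [v_4,v_5]
  2-simplices (6): [v_0,v_1,v_3], [v_0,v_3,v_5], [v_0,v_4,v_5], [v_1,v_3,v_4], [v_2,v_3,v_4], [v_2,v_4,v_5]

Hence C_0 ≅ Z^6, C_1 ≅ Z^12, C_2 ≅ Z^6.

Boundary ∂_1: C_1 → C_0 sends each edge [p,q] (with p < q) to q − p. For instance
  ∂[v_2,v_4] = [v_4] − [v_2].
This gives a 6×12 integer matrix of rank 5; reducing to Smith normal form yields diagonal entries (1,1,1,1,1).

Boundary ∂_2: C_2 → C_1 acts by ∂[p,q,r] = [q,r] − [p,r] + [p,q]. For instance
  ∂[v_2,v_3,v_4] = [v_3,v_4] − [v_2,v_4] + [v_2,v_3],
  ∂[v_0,v_4,v_5] = [v_4,v_5] − [v_0,v_5] + [v_0,v_4].
The resulting 12×6 matrix has rank 6, and its Smith normal form has invariant factors (1,1,1,1,1,1).

Now H_k = ker ∂_k / im ∂_{k+1}, so:

  H_0: rank C_0 − rank ∂_1 = 6 − 5 = 1, and the invariant factors of ∂_1 are all 1, so H_0 = Z.
  H_1: rank ker ∂_1 − rank ∂_2 = (12 − 5) − 6 = 1, and the invariant factors of ∂_2 are all 1, so H_1 = Z.
  H_2: rank ker ∂_2 − rank ∂_3 = (6 − 6) − 0 = 0, and there is no ∂_3, so H_2 = 0.

(K is a triangulation of the cylinder S^1 x I.)

Hence the Betti numbers are b_0 = 1, b_1 = 1, b_2 = 0.

b_0 = 1, b_1 = 1, b_2 = 0.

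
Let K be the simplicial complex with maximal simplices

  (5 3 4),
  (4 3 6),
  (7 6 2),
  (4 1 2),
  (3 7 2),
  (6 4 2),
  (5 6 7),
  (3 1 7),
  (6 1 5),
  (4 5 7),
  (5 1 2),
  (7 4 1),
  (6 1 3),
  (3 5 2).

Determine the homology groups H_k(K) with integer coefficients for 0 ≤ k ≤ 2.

We work with the vertex ordering 1 < 2 < 3 < 4 < 5 < 6 < 7. The simplices of K, each written with vertices in increasing order, are:

  0-simplices (7): [1], [2], [3], [4], [5], [6], [7]
  1-simplices (21): [1,2], [1,3], [1,4], [1,5], [1,6], [1,7], [2,3], [2,4], [2,5], [2,6], [2,7], [3,4], [3,5], [3,6], [3,7], [4,5], [4,6], [4,7], [5,6], [5,7], [6,7]
  2-simplices (14): [1,2,4], [1,2,5], [1,3,6], [1,3,7], [1,4,7], [1,5,6], [2,3,5], [2,3,7], [2,4,6], [2,6,7], [3,4,5], [3,4,6], [4,5,7], [5,6,7]

giving chain groups C_0 ≅ Z^7, C_1 ≅ Z^21, C_2 ≅ Z^14.

Boundary ∂_1: C_1 → C_0 maps an edge to its endpoints' difference, ∂[p,q] = q − p. For instance
  ∂[5,7] = [7] − [5].
This gives a 7×21 integer matrix of rank 6; reducing to Smith normal form yields diagonal entries (1,1,1,1,1,1).

∂_2: C_2 → C_1 sends each 2-simplex [p,q,r] to [q,r] − [p,r] + [p,q]. For instance
  ∂[1,2,4] = [2,4] − [1,4] + [1,2],
  ∂[1,4,7] = [4,7] − [1,7] + [1,4].
The 21×14 boundary matrix has rank 13 and Smith normal form diag(1,1,1,1,1,1,1,1,1,1,1,1,1).

Now H_k = ker ∂_k / im ∂_{k+1}, so:

  H_0: rank C_0 − rank ∂_1 = 7 − 6 = 1, and the invariant factors of ∂_1 are all 1, so H_0 = Z.
  H_1: rank ker ∂_1 − rank ∂_2 = (21 − 6) − 13 = 2, and the invariant factors of ∂_2 are all 1, so H_1 = Z^2.
  H_2: rank ker ∂_2 − rank ∂_3 = (14 − 13) − 0 = 1, and there is no ∂_3, so H_2 = Z.

H_0 = Z,  H_1 = Z^2,  H_2 = Z.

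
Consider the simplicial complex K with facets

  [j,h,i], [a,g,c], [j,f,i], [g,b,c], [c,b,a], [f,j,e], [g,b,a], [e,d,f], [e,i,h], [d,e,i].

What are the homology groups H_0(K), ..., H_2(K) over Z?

H_0 = Z^2,  H_1 = Z,  H_2 = Z.

Take the total order a < b < c < d < e < f < g < h < i < j on the vertex set. Then K (dimension 2) consists of the simplices:

  0-simplices (10): a, b, c, d, e, f, g, h, i, j
  1-simplices (18): ab, ac, ag, bc, bg, cg, de, df, di, ef, eh, ei, ej, fi, fj, hi, hj, ij
  2-simplices (10): abc, abg, acg, bcg, def, dei, efj, ehi, fij, hij

so the chain groups are C_0 ≅ Z^10, C_1 ≅ Z^18, C_2 ≅ Z^10.

Boundary ∂_1: C_1 → C_0 is given by ∂[p,q] = [q] − [p]. For instance
  ∂di = i − d.
This gives a 10×18 integer matrix of rank 8; reducing to Smith normal form yields diagonal entries (1,1,1,1,1,1,1,1).

∂_2: C_2 → C_1 maps a triangle to the signed sum of its edges. For instance
  ∂bcg = cg − bg + bc,
  ∂def = ef − df + de.
The 18×10 boundary matrix has rank 9 and Smith normal form diag(1,1,1,1,1,1,1,1,1).

Reading off H_k = ker ∂_k / im ∂_{k+1}:

  H_0: rank C_0 − rank ∂_1 = 10 − 8 = 2, and the invariant factors of ∂_1 are all 1, so H_0 ≅ Z^2.
  H_1: rank ker ∂_1 − rank ∂_2 = (18 − 8) − 9 = 1, and the invariant factors of ∂_2 are all 1, so H_1 ≅ Z.
  H_2: rank ker ∂_2 − rank ∂_3 = (10 − 9) − 0 = 1, and there is no ∂_3, so H_2 ≅ Z.

As a check, the Euler characteristic is 10 − 18 + 10 = 2, which agrees with 2 − 1 + 1 = 2.
(K is a triangulation of the disjoint union of the 2-sphere S^2 and the cylinder S^1 x I.)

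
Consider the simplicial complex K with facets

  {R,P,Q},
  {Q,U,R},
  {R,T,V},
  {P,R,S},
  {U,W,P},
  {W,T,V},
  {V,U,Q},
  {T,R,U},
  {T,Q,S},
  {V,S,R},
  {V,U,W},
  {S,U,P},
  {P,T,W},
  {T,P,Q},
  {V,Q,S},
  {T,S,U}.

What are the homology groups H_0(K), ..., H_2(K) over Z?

We work with the vertex ordering P < Q < R < S < T < U < V < W. The simplices of K, each written with vertices in increasing order, are:

  0-simplices (8): P, Q, R, S, T, U, V, W
  1-simplices (24): PQ, PR, PS, PT, PU, PW, QR, QS, QT, QU, QV, RS, RT, RU, RV, ST, SU, SV, TU, TV, TW, UV, UW, VW
  2-simplices (16): PQR, PQT, PRS, PSU, PTW, PUW, QRU, QST, QSV, QUV, RSV, RTU, RTV, STU, TVW, UVW

giving chain groups C_0 ≅ Z^8, C_1 ≅ Z^24, C_2 ≅ Z^16.

∂_1: C_1 → C_0 is given by ∂[p,q] = [q] − [p]. For instance
  ∂RV = V − R.
This gives a 8×24 integer matrix of rank 7; reducing to Smith normal form yields diagonal entries (1,1,1,1,1,1,1).

∂_2: C_2 → C_1 sends each 2-simplex [p,q,r] to [q,r] − [p,r] + [p,q]. For instance
  ∂PRS = RS − PS + PR,
  ∂PUW = UW − PW + PU.
As a 24×16 matrix over Z this has rank 15, with invariant factors (1,1,1,1,1,1,1,1,1,1,1,1,1,1,1).

Reading off H_k = ker ∂_k / im ∂_{k+1}:

  H_0: rank C_0 − rank ∂_1 = 8 − 7 = 1, and the invariant factors of ∂_1 are all 1, so H_0 = Z.
  H_1: rank ker ∂_1 − rank ∂_2 = (24 − 7) − 15 = 2, and the invariant factors of ∂_2 are all 1, so H_1 = Z^2.
  H_2: rank ker ∂_2 − rank ∂_3 = (16 − 15) − 0 = 1, and there is no ∂_3, so H_2 = Z.

H_0 = Z,  H_1 = Z^2,  H_2 = Z.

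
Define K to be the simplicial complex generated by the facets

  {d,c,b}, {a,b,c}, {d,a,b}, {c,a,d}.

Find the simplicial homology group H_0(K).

K has 4 vertices, 6 edges, 4 triangles.
rank ∂_0 = 0, rank ∂_1 = 3 ⇒ b_0 = 4 − 0 − 3 = 1; all invariant factors of ∂_1 are 1 so no torsion. So H_0 = Z.

H_0 = Z.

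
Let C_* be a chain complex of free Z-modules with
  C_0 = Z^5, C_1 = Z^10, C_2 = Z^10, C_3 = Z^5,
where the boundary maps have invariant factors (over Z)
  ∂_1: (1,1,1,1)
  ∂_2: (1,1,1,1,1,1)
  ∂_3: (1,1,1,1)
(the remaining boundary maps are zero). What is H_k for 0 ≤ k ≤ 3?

H_0 = Z,  H_1 = 0,  H_2 = 0,  H_3 = Z.

H_0: b_0 = 5 − 0 − 4 = 1; torsion from ∂_1 factors > 1: none. So H_0 = Z.
H_1: b_1 = 10 − 4 − 6 = 0; torsion from ∂_2 factors > 1: none. So H_1 = 0.
H_2: b_2 = 10 − 6 − 4 = 0; torsion from ∂_3 factors > 1: none. So H_2 = 0.
H_3: b_3 = 5 − 4 − 0 = 1; torsion from ∂_4 factors > 1: none. So H_3 = Z.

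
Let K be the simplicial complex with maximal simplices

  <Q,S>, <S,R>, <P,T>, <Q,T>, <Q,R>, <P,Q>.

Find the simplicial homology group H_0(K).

We work with the vertex ordering P < Q < R < S < T. The simplices of K, each written with vertices in increasing order, are:

  0-simplices (5): P, Q, R, S, T
  1-simplices (6): PQ, PT, QR, QS, QT, RS

giving chain groups C_0 ≅ Z^5, C_1 ≅ Z^6.

Boundary ∂_1: C_1 → C_0 maps an edge to its endpoints' difference, ∂[p,q] = q − p. For instance
  ∂QT = T − Q.
As a 5×6 matrix over Z this has rank 4, with invariant factors (1,1,1,1).

Now H_k = ker ∂_k / im ∂_{k+1}, so:

  H_0: rank C_0 − rank ∂_1 = 5 − 4 = 1, and the invariant factors of ∂_1 are all 1, so H_0 ≅ Z.

H_0 ≅ Z.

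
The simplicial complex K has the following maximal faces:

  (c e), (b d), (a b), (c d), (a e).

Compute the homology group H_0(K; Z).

K has 5 vertices, 5 edges.
rank ∂_0 = 0, rank ∂_1 = 4 ⇒ b_0 = 5 − 0 − 4 = 1; all invariant factors of ∂_1 are 1 so no torsion. So H_0 ≅ Z.

H_0 ≅ Z.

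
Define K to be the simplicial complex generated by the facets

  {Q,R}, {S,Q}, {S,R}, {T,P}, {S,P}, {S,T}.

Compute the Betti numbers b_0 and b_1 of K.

b_0 = 1, b_1 = 2.

We work with the vertex ordering P < Q < R < S < T. The simplices of K, each written with vertices in increasing order, are:

  0-simplices (5): P, Q, R, S, T
  1-simplices (6): PS, PT, QR, QS, RS, ST

giving chain groups C_0 ≅ Z^5, C_1 ≅ Z^6.

The boundary map ∂_1: C_1 → C_0 sends each edge [p,q] (with p < q) to q − p.
The resulting 5×6 matrix has rank 4, and its Smith normal form has invariant factors (1,1,1,1).

Computing H_k = (kernel of ∂_k) / (image of ∂_{k+1}):

  H_0: rank C_0 − rank ∂_1 = 5 − 4 = 1, and the invariant factors of ∂_1 are all 1, so H_0 = Z.
  H_1: rank ker ∂_1 − rank ∂_2 = (6 − 4) − 0 = 2, and there is no ∂_2, so H_1 = Z^2.

As a check, the Euler characteristic is 5 − 6 = -1, which agrees with 1 − 2 = -1.
(K is a triangulation of a wedge of 2 circles.)

Hence the Betti numbers are b_0 = 1, b_1 = 2.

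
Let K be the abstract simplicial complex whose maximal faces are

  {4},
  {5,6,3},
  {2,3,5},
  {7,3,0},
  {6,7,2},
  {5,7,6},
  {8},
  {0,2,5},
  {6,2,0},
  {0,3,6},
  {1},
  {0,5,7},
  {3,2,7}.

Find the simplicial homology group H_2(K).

H_2 ≅ 0.

We work with the vertex ordering 0 < 1 < 2 < 3 < 4 < 5 < 6 < 7 < 8. The simplices of K, each written with vertices in increasing order, are:

  0-simplices (9): [0], [1], [2], [3], [4], [5], [6], [7], [8]
  1-simplices (15): [0,2], [0,3], [0,5], [0,6], [0,7], [2,3], [2,5], [2,6], [2,7], [3,5], [3,6], [3,7], [5,6], [5,7], [6,7]
  2-simplices (10): [0,2,5], [0,2,6], [0,3,6], [0,3,7], [0,5,7], [2,3,5], [2,3,7], [2,6,7], [3,5,6], [5,6,7]

giving chain groups C_0 ≅ Z^9, C_1 ≅ Z^15, C_2 ≅ Z^10.

Boundary ∂_1: C_1 → C_0 sends each edge [p,q] (with p < q) to q − p. For instance
  ∂[2,3] = [3] − [2].
As a 9×15 matrix over Z this has rank 5, with invariant factors (1,1,1,1,1).

The boundary map ∂_2: C_2 → C_1 sends each 2-simplex [p,q,r] to [q,r] − [p,r] + [p,q]. For instance
  ∂[2,3,7] = [3,7] − [2,7] + [2,3],
  ∂[5,6,7] = [6,7] − [5,7] + [5,6].
The 15×10 boundary matrix has rank 10 and Smith normal form diag(1,1,1,1,1,1,1,1,1,2).

Now H_k = ker ∂_k / im ∂_{k+1}, so:

  H_2: rank ker ∂_2 − rank ∂_3 = (10 − 10) − 0 = 0, and there is no ∂_3, so H_2 ≅ 0.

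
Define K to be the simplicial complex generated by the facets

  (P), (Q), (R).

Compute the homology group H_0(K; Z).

Order the vertices as P < Q < R. Listing each simplex with vertices in this order, K has dimension 0 with simplices:

  0-simplices (3): P, Q, R

giving chain groups C_0 ≅ Z^3.

Computing H_k = (kernel of ∂_k) / (image of ∂_{k+1}):

  H_0: rank C_0 − rank ∂_1 = 3 − 0 = 3, and there is no ∂_1, so H_0 ≅ Z^3.

H_0 ≅ Z^3.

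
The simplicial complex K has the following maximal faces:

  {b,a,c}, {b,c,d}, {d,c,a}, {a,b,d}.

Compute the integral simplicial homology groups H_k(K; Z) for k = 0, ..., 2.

H_0 ≅ Z,  H_1 = 0,  H_2 ≅ Z.

Fix the vertex order a < b < c < d and write every simplex with vertices in increasing order. Then dim K = 2 and the simplices of K are:

  0-simplices (4): a, b, c, d
  1-simplices (6): ab, ac, ad, bc, bd, cd
  2-simplices (4): abc, abd, acd, bcd

giving chain groups C_0 ≅ Z^4, C_1 ≅ Z^6, C_2 ≅ Z^4.

∂_1: C_1 → C_0 is given by ∂[p,q] = [q] − [p]. For instance
  ∂bc = c − b.
This gives a 4×6 integer matrix of rank 3; reducing to Smith normal form yields diagonal entries (1,1,1).

∂_2: C_2 → C_1 acts by ∂[p,q,r] = [q,r] − [p,r] + [p,q]. For instance
  ∂abc = bc − ac + ab,
  ∂bcd = cd − bd + bc.
The resulting 6×4 matrix has rank 3, and its Smith normal form has invariant factors (1,1,1).

Now H_k = ker ∂_k / im ∂_{k+1}, so:

  H_0: rank C_0 − rank ∂_1 = 4 − 3 = 1, and the invariant factors of ∂_1 are all 1, so H_0 = Z.
  H_1: rank ker ∂_1 − rank ∂_2 = (6 − 3) − 3 = 0, and the invariant factors of ∂_2 are all 1, so H_1 = 0.
  H_2: rank ker ∂_2 − rank ∂_3 = (4 − 3) − 0 = 1, and there is no ∂_3, so H_2 = Z.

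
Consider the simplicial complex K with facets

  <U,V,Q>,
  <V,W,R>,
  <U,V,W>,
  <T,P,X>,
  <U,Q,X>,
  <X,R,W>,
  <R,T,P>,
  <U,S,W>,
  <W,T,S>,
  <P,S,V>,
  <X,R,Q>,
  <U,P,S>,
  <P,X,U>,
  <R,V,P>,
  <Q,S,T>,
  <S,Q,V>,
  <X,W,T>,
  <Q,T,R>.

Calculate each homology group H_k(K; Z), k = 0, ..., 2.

H_0 ≅ Z,  H_1 ≅ Z ⊕ Z/2,  H_2 = 0.

Order the vertices as P < Q < R < S < T < U < V < W < X. Listing each simplex with vertices in this order, K has dimension 2 with simplices:

  0-simplices (9): P, Q, R, S, T, U, V, W, X
  1-simplices (27): PR, PS, PT, PU, PV, PX, QR, QS, QT, QU, QV, QX, RT, RV, RW, RX, ST, SU, SV, SW, TW, TX, UV, UW, UX, VW, WX
  2-simplices (18): PRT, PRV, PSU, PSV, PTX, PUX, QRT, QRX, QST, QSV, QUV, QUX, RVW, RWX, STW, SUW, TWX, UVW

giving chain groups C_0 ≅ Z^9, C_1 ≅ Z^27, C_2 ≅ Z^18.

∂_1: C_1 → C_0 is given by ∂[p,q] = [q] − [p]. For instance
  ∂RX = X − R.
This gives a 9×27 integer matrix of rank 8; reducing to Smith normal form yields diagonal entries (1,1,1,1,1,1,1,1).

∂_2: C_2 → C_1 acts by ∂[p,q,r] = [q,r] − [p,r] + [p,q]. For instance
  ∂PSV = SV − PV + PS,
  ∂QUV = UV − QV + QU.
The resulting 27×18 matrix has rank 18, and its Smith normal form has invariant factors (1,1,1,1,1,1,1,1,1,1,1,1,1,1,1,1,1,2).

From H_k ≅ ker(∂_k) / im(∂_{k+1}) we obtain:

  H_0: rank C_0 − rank ∂_1 = 9 − 8 = 1, and the invariant factors of ∂_1 are all 1, so H_0 = Z.
  H_1: rank ker ∂_1 − rank ∂_2 = (27 − 8) − 18 = 1, and ∂_2 has invariant factor 2 > 1, so H_1 = Z ⊕ Z/2.
  H_2: rank ker ∂_2 − rank ∂_3 = (18 − 18) − 0 = 0, and there is no ∂_3, so H_2 = 0.

As a check, the Euler characteristic is 9 − 27 + 18 = 0, which agrees with 1 − 1 + 0 = 0.
(K is a triangulation of the Klein bottle.)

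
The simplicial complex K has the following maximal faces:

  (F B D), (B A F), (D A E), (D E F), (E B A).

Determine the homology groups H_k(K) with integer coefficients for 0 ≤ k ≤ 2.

Take the total order A < B < D < E < F on the vertex set. Then K (dimension 2) consists of the simplices:

  0-simplices (5): A, B, D, E, F
  1-simplices (10): AB, AD, AE, AF, BD, BE, BF, DE, DF, EF
  2-simplices (5): ABE, ABF, ADE, BDF, DEF

giving chain groups C_0 ≅ Z^5, C_1 ≅ Z^10, C_2 ≅ Z^5.

∂_1: C_1 → C_0 maps an edge to its endpoints' difference, ∂[p,q] = q − p. For instance
  ∂AD = D − A.
The 5×10 boundary matrix has rank 4 and Smith normal form diag(1,1,1,1).

∂_2: C_2 → C_1 maps a triangle to the signed sum of its edges. For instance
  ∂DEF = EF − DF + DE,
  ∂ADE = DE − AE + AD.
The resulting 10×5 matrix has rank 5, and its Smith normal form has invariant factors (1,1,1,1,1).

From H_k ≅ ker(∂_k) / im(∂_{k+1}) we obtain:

  H_0: rank C_0 − rank ∂_1 = 5 − 4 = 1, and the invariant factors of ∂_1 are all 1, so H_0 ≅ Z.
  H_1: rank ker ∂_1 − rank ∂_2 = (10 − 4) − 5 = 1, and the invariant factors of ∂_2 are all 1, so H_1 ≅ Z.
  H_2: rank ker ∂_2 − rank ∂_3 = (5 − 5) − 0 = 0, and there is no ∂_3, so H_2 ≅ 0.

(K is a triangulation of the Möbius band.)

H_0 = Z,  H_1 = Z,  H_2 = 0.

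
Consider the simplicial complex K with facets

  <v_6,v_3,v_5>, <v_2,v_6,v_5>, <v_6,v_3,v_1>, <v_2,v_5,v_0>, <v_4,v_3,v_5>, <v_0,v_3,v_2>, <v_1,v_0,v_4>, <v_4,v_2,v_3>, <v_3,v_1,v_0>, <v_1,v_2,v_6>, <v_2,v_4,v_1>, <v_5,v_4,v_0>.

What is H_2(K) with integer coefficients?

Fix the vertex order v_0 < v_1 < v_2 < v_3 < v_4 < v_5 < v_6 and write every simplex with vertices in increasing order. Then dim K = 2 and the simplices of K are:

  0-simplices (7): [v_0], [v_1], [v_2], [v_3], [v_4], [v_5], [v_6]
  1-simplices (18): (18 of them)
  2-simplices (12): (12 of them)

Hence C_0 ≅ Z^7, C_1 ≅ Z^18, C_2 ≅ Z^12.

∂_1: C_1 → C_0 sends each edge [p,q] (with p < q) to q − p.
The resulting 7×18 matrix has rank 6, and its Smith normal form has invariant factors (1,1,1,1,1,1).

∂_2: C_2 → C_1 sends each 2-simplex [p,q,r] to [q,r] − [p,r] + [p,q]. For instance
  ∂[v_2,v_5,v_6] = [v_5,v_6] − [v_2,v_6] + [v_2,v_5],
  ∂[v_0,v_2,v_3] = [v_2,v_3] − [v_0,v_3] + [v_0,v_2].
This gives a 18×12 integer matrix of rank 12; reducing to Smith normal form yields diagonal entries (1,1,1,1,1,1,1,1,1,1,1,2).

Now H_k = ker ∂_k / im ∂_{k+1}, so:

  H_2: rank ker ∂_2 − rank ∂_3 = (12 − 12) − 0 = 0, and there is no ∂_3, so H_2 ≅ 0.

(K is a triangulation of the real projective plane RP^2.)

H_2 ≅ 0.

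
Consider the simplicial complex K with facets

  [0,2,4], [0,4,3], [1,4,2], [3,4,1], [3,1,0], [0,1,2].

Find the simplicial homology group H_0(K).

We work with the vertex ordering 0 < 1 < 2 < 3 < 4. The simplices of K, each written with vertices in increasing order, are:

  0-simplices (5): [0], [1], [2], [3], [4]
  1-simplices (9): [0,1], [0,2], [0,3], [0,4], [1,2], [1,3], [1,4], [2,4], [3,4]
  2-simplices (6): [0,1,2], [0,1,3], [0,2,4], [0,3,4], [1,2,4], [1,3,4]

Hence C_0 ≅ Z^5, C_1 ≅ Z^9, C_2 ≅ Z^6.

Boundary ∂_1: C_1 → C_0 sends each edge [p,q] (with p < q) to q − p.
The resulting 5×9 matrix has rank 4, and its Smith normal form has invariant factors (1,1,1,1).

∂_2: C_2 → C_1 maps a triangle to the signed sum of its edges. For instance
  ∂[1,3,4] = [3,4] − [1,4] + [1,3],
  ∂[1,2,4] = [2,4] − [1,4] + [1,2].
The 9×6 boundary matrix has rank 5 and Smith normal form diag(1,1,1,1,1).

Computing H_k = (kernel of ∂_k) / (image of ∂_{k+1}):

  H_0: rank C_0 − rank ∂_1 = 5 − 4 = 1, and the invariant factors of ∂_1 are all 1, so H_0 ≅ Z.

H_0 ≅ Z.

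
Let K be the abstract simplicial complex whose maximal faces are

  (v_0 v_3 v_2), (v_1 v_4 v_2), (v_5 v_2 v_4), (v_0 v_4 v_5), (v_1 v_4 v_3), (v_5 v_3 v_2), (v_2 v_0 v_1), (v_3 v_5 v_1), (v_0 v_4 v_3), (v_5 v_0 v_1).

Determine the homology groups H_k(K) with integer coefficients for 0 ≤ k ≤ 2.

H_0 ≅ Z,  H_1 ≅ Z_2,  H_2 = 0.

We work with the vertex ordering v_0 < v_1 < v_2 < v_3 < v_4 < v_5. The simplices of K, each written with vertices in increasing order, are:

  0-simplices (6): [v_0], [v_1], [v_2], [v_3], [v_4], [v_5]
  1-simplices (15): (15 of them)
  2-simplices (10): [v_0,v_1,v_2], [v_0,v_1,v_5], [v_0,v_2,v_3], [v_0,v_3,v_4], [v_0,v_4,v_5], [v_1,v_2,v_4], [v_1,v_3,v_4], [v_1,v_3,v_5], [v_2,v_3,v_5], [v_2,v_4,v_5]

giving chain groups C_0 ≅ Z^6, C_1 ≅ Z^15, C_2 ≅ Z^10.

Boundary ∂_1: C_1 → C_0 sends each edge [p,q] (with p < q) to q − p.
As a 6×15 matrix over Z this has rank 5, with invariant factors (1,1,1,1,1).

Boundary ∂_2: C_2 → C_1 sends each 2-simplex [p,q,r] to [q,r] − [p,r] + [p,q]. For instance
  ∂[v_1,v_3,v_4] = [v_3,v_4] − [v_1,v_4] + [v_1,v_3],
  ∂[v_0,v_2,v_3] = [v_2,v_3] − [v_0,v_3] + [v_0,v_2].
The 15×10 boundary matrix has rank 10 and Smith normal form diag(1,1,1,1,1,1,1,1,1,2).

Now H_k = ker ∂_k / im ∂_{k+1}, so:

  H_0: rank C_0 − rank ∂_1 = 6 − 5 = 1, and the invariant factors of ∂_1 are all 1, so H_0 ≅ Z.
  H_1: rank ker ∂_1 − rank ∂_2 = (15 − 5) − 10 = 0, and ∂_2 has invariant factor 2 > 1, so H_1 ≅ Z_2.
  H_2: rank ker ∂_2 − rank ∂_3 = (10 − 10) − 0 = 0, and there is no ∂_3, so H_2 ≅ 0.

As a check, the Euler characteristic is 6 − 15 + 10 = 1, which agrees with 1 − 0 + 0 = 1.
(K is a triangulation of the real projective plane RP^2.)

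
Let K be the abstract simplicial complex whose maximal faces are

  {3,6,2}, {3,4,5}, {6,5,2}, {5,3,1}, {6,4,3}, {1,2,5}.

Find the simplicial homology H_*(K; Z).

H_0 ≅ Z,  H_1 ≅ Z,  H_2 = 0.

K has 6 vertices, 12 edges, 6 triangles.
rank ∂_0 = 0, rank ∂_1 = 5 ⇒ b_0 = 6 − 0 − 5 = 1; all invariant factors of ∂_1 are 1 so no torsion. So H_0 ≅ Z.
rank ∂_1 = 5, rank ∂_2 = 6 ⇒ b_1 = 12 − 5 − 6 = 1; all invariant factors of ∂_2 are 1 so no torsion. So H_1 ≅ Z.
rank ∂_2 = 6, rank ∂_3 = 0 ⇒ b_2 = 6 − 6 − 0 = 0. So H_2 ≅ 0.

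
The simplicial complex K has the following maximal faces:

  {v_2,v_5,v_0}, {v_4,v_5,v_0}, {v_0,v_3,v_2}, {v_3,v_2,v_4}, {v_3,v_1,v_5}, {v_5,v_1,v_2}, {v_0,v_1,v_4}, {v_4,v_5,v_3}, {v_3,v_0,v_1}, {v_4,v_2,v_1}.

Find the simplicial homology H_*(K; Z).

Order the vertices as v_0 < v_1 < v_2 < v_3 < v_4 < v_5. Listing each simplex with vertices in this order, K has dimension 2 with simplices:

  0-simplices (6): [v_0], [v_1], [v_2], [v_3], [v_4], [v_5]
  1-simplices (15): (15 of them)
  2-simplices (10): [v_0,v_1,v_3], [v_0,v_1,v_4], [v_0,v_2,v_3], [v_0,v_2,v_5], [v_0,v_4,v_5], [v_1,v_2,v_4], [v_1,v_2,v_5], [v_1,v_3,v_5], [v_2,v_3,v_4], [v_3,v_4,v_5]

giving chain groups C_0 ≅ Z^6, C_1 ≅ Z^15, C_2 ≅ Z^10.

Boundary ∂_1: C_1 → C_0 sends each edge [p,q] (with p < q) to q − p.
The resulting 6×15 matrix has rank 5, and its Smith normal form has invariant factors (1,1,1,1,1).

Boundary ∂_2: C_2 → C_1 sends each 2-simplex [p,q,r] to [q,r] − [p,r] + [p,q]. For instance
  ∂[v_0,v_1,v_4] = [v_1,v_4] − [v_0,v_4] + [v_0,v_1],
  ∂[v_0,v_2,v_3] = [v_2,v_3] − [v_0,v_3] + [v_0,v_2].
As a 15×10 matrix over Z this has rank 10, with invariant factors (1,1,1,1,1,1,1,1,1,2).

Now H_k = ker ∂_k / im ∂_{k+1}, so:

  H_0: rank C_0 − rank ∂_1 = 6 − 5 = 1, and the invariant factors of ∂_1 are all 1, so H_0 = Z.
  H_1: rank ker ∂_1 − rank ∂_2 = (15 − 5) − 10 = 0, and ∂_2 has invariant factor 2 > 1, so H_1 = Z/2.
  H_2: rank ker ∂_2 − rank ∂_3 = (10 − 10) − 0 = 0, and there is no ∂_3, so H_2 = 0.

H_0 ≅ Z,  H_1 ≅ Z/2,  H_2 = 0.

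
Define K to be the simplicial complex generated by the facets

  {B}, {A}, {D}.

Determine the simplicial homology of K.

H_0 = Z^3.

Fix the vertex order A < B < D and write every simplex with vertices in increasing order. Then dim K = 0 and the simplices of K are:

  0-simplices (3): A, B, D

Hence C_0 ≅ Z^3.

Now H_k = ker ∂_k / im ∂_{k+1}, so:

  H_0: rank C_0 − rank ∂_1 = 3 − 0 = 3, and there is no ∂_1, so H_0 = Z^3.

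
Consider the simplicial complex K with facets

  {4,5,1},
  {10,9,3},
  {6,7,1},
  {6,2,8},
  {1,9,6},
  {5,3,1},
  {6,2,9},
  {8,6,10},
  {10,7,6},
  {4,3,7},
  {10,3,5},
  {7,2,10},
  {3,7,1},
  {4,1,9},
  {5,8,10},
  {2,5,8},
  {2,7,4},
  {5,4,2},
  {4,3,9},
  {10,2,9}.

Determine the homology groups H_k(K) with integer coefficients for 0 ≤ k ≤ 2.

H_0 ≅ Z,  H_1 ≅ Z ⊕ Z/2,  H_2 = 0.

K has 10 vertices, 30 edges, 20 triangles.
rank ∂_0 = 0, rank ∂_1 = 9 ⇒ b_0 = 10 − 0 − 9 = 1; all invariant factors of ∂_1 are 1 so no torsion. So H_0 ≅ Z.
rank ∂_1 = 9, rank ∂_2 = 20 ⇒ b_1 = 30 − 9 − 20 = 1; ∂_2 has invariant factor(s) [2] giving torsion. So H_1 ≅ Z ⊕ Z/2.
rank ∂_2 = 20, rank ∂_3 = 0 ⇒ b_2 = 20 − 20 − 0 = 0. So H_2 ≅ 0.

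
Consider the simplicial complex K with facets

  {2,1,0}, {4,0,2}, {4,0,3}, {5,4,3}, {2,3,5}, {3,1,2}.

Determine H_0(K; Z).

Fix the vertex order 0 < 1 < 2 < 3 < 4 < 5 and write every simplex with vertices in increasing order. Then dim K = 2 and the simplices of K are:

  0-simplices (6): [0], [1], [2], [3], [4], [5]
  1-simplices (12): [0,1], [0,2], [0,3], [0,4], [1,2], [1,3], [2,3], [2,4], [2,5], [3,4], [3,5], [4,5]
  2-simplices (6): [0,1,2], [0,2,4], [0,3,4], [1,2,3], [2,3,5], [3,4,5]

Hence C_0 ≅ Z^6, C_1 ≅ Z^12, C_2 ≅ Z^6.

The boundary map ∂_1: C_1 → C_0 sends each edge [p,q] (with p < q) to q − p. For instance
  ∂[0,1] = [1] − [0].
As a 6×12 matrix over Z this has rank 5, with invariant factors (1,1,1,1,1).

The boundary map ∂_2: C_2 → C_1 acts by ∂[p,q,r] = [q,r] − [p,r] + [p,q]. For instance
  ∂[1,2,3] = [2,3] − [1,3] + [1,2],
  ∂[0,3,4] = [3,4] − [0,4] + [0,3].
The 12×6 boundary matrix has rank 6 and Smith normal form diag(1,1,1,1,1,1).

Computing H_k = (kernel of ∂_k) / (image of ∂_{k+1}):

  H_0: rank C_0 − rank ∂_1 = 6 − 5 = 1, and the invariant factors of ∂_1 are all 1, so H_0 = Z.

H_0 ≅ Z.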